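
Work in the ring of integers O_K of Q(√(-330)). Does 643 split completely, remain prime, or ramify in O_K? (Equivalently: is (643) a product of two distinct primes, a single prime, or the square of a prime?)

d = -330 ≡ 2 (mod 4), so O_K = ℤ[√-330] and disc(K) = 4d = -1320.
Since gcd(643, -1320) = 1 the prime 643 does not ramify.
(-330/643) = 313^321 mod 643 = 642, giving Legendre symbol -1.
d is a non-residue mod p, hence 643 remains inert in O_K.

remains prime (inert)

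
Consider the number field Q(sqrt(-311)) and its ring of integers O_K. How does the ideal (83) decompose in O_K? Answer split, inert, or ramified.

split — (83) = 𝔭₁𝔭₂ with 𝔭₁ ≠ 𝔭₂

d = -311 ≡ 1 (mod 4), so O_K = ℤ[(1+√-311)/2] and disc(K) = d = -311.
disc(K) = -311 is not divisible by 83; 83 is unramified.
Legendre symbol by Euler's criterion: (-311/83) ≡ (-311)^41 ≡ 1 (mod 83), i.e. (-311/83) = 1.
Legendre symbol 1 ⇒ 83 is split.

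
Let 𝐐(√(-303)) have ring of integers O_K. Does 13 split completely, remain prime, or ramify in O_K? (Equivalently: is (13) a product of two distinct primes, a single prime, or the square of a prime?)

splits completely

Since -303 ≡ 1 mod 4, the ring of integers is ℤ[(1+√-303)/2] with discriminant -303.
disc(K) = -303 is not divisible by 13; 13 is unramified.
Euler's criterion: (-303)^6 mod 13 = 1. Thus (-303|13) = 1.
Legendre symbol 1 ⇒ 13 is split.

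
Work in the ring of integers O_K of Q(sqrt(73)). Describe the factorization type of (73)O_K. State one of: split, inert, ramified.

Since 73 ≡ 1 mod 4, the ring of integers is ℤ[(1+√73)/2] with discriminant 73.
disc(K) = 73 = 73·1, so p = 73 is ramified.

ramified — (73) = 𝔭²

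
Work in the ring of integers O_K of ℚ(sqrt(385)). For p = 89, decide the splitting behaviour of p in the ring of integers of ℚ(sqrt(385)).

inert — (89) stays prime in O_K

d = 385 ≡ 1 (mod 4), so O_K = ℤ[(1+√385)/2] and disc(K) = d = 385.
disc(K) = 385 is not divisible by 89; 89 is unramified.
Euler's criterion: 385^44 mod 89 = 88. Thus (385|89) = -1.
Legendre symbol -1 ⇒ 89 is inert.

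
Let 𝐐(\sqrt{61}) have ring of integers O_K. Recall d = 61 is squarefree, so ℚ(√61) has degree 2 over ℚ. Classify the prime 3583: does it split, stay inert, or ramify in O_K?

Since 61 ≡ 1 mod 4, the ring of integers is ℤ[(1+√61)/2] with discriminant 61.
3583 ∤ 61, so 3583 is unramified.
Euler's criterion: 61^1791 mod 3583 = 1. Thus (61|3583) = 1.
d is a quadratic residue mod p, hence 3583 splits in O_K.

p splits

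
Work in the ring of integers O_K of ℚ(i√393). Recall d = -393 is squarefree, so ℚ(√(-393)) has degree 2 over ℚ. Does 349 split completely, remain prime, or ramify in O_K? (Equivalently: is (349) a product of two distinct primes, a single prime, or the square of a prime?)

-393 mod 4 = 3, hence disc K = 4·(-393) = -1572 and O_K = ℤ[√-393].
349 ∤ -1572, so 349 is unramified.
Compute (-393/349) via Euler: 305^((349-1)/2) mod 349 = 348, so (-393/349) = -1.
d is a non-residue mod p, hence 349 remains inert in O_K.

p is inert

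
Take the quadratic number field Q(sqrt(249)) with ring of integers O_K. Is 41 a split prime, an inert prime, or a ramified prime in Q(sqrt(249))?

249 mod 4 = 1, hence disc K = 249 and O_K = ℤ[(1+√249)/2].
disc(K) = 249 is not divisible by 41; 41 is unramified.
Compute (249/41) via Euler: 3^((41-1)/2) mod 41 = 40, so (249/41) = -1.
Legendre symbol -1 ⇒ 41 is inert.

41 remains inert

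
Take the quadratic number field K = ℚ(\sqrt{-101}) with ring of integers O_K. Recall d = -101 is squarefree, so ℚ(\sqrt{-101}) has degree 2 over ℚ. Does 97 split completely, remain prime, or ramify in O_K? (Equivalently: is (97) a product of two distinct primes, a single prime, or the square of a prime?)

split

-101 mod 4 = 3, hence disc K = 4·(-101) = -404 and O_K = ℤ[√-101].
Since gcd(97, -404) = 1 the prime 97 does not ramify.
Compute (-101/97) via Euler: 93^((97-1)/2) mod 97 = 1, so (-101/97) = 1.
Legendre symbol 1 ⇒ 97 is split.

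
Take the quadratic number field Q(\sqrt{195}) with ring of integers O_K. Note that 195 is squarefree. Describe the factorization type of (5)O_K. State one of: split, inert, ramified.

195 mod 4 = 3, hence disc K = 4·195 = 780 and O_K = ℤ[√195].
disc(K) = 780 = 5·156, so p = 5 is ramified.

5 is ramified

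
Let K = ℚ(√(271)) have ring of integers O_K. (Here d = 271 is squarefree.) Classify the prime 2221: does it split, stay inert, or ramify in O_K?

271 mod 4 = 3, hence disc K = 4·271 = 1084 and O_K = ℤ[√271].
disc(K) = 1084 is not divisible by 2221; 2221 is unramified.
Legendre symbol by Euler's criterion: (271/2221) ≡ 271^1110 ≡ 1 (mod 2221), i.e. (271/2221) = 1.
d is a quadratic residue mod p, hence 2221 splits in O_K.

splits completely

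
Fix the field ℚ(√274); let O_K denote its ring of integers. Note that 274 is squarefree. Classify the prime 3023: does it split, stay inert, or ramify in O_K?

split

d = 274 ≡ 2 (mod 4), so O_K = ℤ[√274] and disc(K) = 4d = 1096.
3023 ∤ 1096, so 3023 is unramified.
Compute (274/3023) via Euler: 274^((3023-1)/2) mod 3023 = 1, so (274/3023) = 1.
d is a quadratic residue mod p, hence 3023 splits in O_K.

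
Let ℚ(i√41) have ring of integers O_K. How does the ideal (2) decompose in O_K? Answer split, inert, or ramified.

ramified

Since -41 ≢ 1 mod 4, the ring of integers is ℤ[√-41] with discriminant 4·(-41) = -164.
disc(K) = -164 = 2·(-82), so p = 2 is ramified.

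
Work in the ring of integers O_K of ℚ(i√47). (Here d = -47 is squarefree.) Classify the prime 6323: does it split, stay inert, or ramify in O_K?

-47 mod 4 = 1, hence disc K = -47 and O_K = ℤ[(1+√-47)/2].
Since gcd(6323, -47) = 1 the prime 6323 does not ramify.
Legendre symbol by Euler's criterion: (-47/6323) ≡ (-47)^3161 ≡ 1 (mod 6323), i.e. (-47/6323) = 1.
(-47/6323) = 1, so 6323 splits.

splits completely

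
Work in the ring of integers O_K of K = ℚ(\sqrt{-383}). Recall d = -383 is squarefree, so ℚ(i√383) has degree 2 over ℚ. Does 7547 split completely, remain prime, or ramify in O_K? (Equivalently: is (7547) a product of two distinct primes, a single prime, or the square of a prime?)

7547 remains inert

Since -383 ≡ 1 mod 4, the ring of integers is ℤ[(1+√-383)/2] with discriminant -383.
disc(K) = -383 is not divisible by 7547; 7547 is unramified.
(-383/7547) = 7164^3773 mod 7547 = 7546, giving Legendre symbol -1.
d is a non-residue mod p, hence 7547 remains inert in O_K.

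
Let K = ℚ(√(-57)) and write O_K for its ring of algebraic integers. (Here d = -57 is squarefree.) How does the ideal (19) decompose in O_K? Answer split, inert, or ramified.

-57 mod 4 = 3, hence disc K = 4·(-57) = -228 and O_K = ℤ[√-57].
disc(K) = -228 = 19·(-12), so p = 19 is ramified.

ramifies in O_K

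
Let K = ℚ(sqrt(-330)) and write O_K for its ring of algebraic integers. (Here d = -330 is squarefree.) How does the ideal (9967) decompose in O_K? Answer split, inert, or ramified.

split

-330 mod 4 = 2, hence disc K = 4·(-330) = -1320 and O_K = ℤ[√-330].
9967 ∤ -1320, so 9967 is unramified.
Euler's criterion: (-330)^4983 mod 9967 = 1. Thus (-330|9967) = 1.
(-330/9967) = 1, so 9967 splits.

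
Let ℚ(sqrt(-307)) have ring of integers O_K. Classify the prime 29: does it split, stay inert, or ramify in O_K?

d = -307 ≡ 1 (mod 4), so O_K = ℤ[(1+√-307)/2] and disc(K) = d = -307.
29 ∤ -307, so 29 is unramified.
(-307/29) = 12^14 mod 29 = 28, giving Legendre symbol -1.
d is a non-residue mod p, hence 29 remains inert in O_K.

p is inert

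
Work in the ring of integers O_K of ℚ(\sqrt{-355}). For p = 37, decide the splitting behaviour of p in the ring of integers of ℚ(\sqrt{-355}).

-355 mod 4 = 1, hence disc K = -355 and O_K = ℤ[(1+√-355)/2].
37 ∤ -355, so 37 is unramified.
(-355/37) = 15^18 mod 37 = 36, giving Legendre symbol -1.
Legendre symbol -1 ⇒ 37 is inert.

37 remains inert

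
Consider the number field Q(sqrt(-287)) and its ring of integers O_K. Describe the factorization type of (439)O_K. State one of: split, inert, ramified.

Since -287 ≡ 1 mod 4, the ring of integers is ℤ[(1+√-287)/2] with discriminant -287.
Since gcd(439, -287) = 1 the prime 439 does not ramify.
Compute (-287/439) via Euler: 152^((439-1)/2) mod 439 = 1, so (-287/439) = 1.
Legendre symbol 1 ⇒ 439 is split.

split — (439) = 𝔭₁𝔭₂ with 𝔭₁ ≠ 𝔭₂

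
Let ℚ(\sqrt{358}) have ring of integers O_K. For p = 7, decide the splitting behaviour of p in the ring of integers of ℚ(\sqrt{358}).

d = 358 ≡ 2 (mod 4), so O_K = ℤ[√358] and disc(K) = 4d = 1432.
Since gcd(7, 1432) = 1 the prime 7 does not ramify.
Legendre symbol by Euler's criterion: (358/7) ≡ 358^3 ≡ 1 (mod 7), i.e. (358/7) = 1.
d is a quadratic residue mod p, hence 7 splits in O_K.

splits completely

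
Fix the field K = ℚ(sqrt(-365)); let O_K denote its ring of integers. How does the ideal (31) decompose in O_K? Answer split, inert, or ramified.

31 splits in O_K

Since -365 ≢ 1 mod 4, the ring of integers is ℤ[√-365] with discriminant 4·(-365) = -1460.
31 ∤ -1460, so 31 is unramified.
(-365/31) = 7^15 mod 31 = 1, giving Legendre symbol 1.
(-365/31) = 1, so 31 splits.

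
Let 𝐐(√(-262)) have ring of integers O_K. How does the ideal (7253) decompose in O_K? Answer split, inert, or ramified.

inert

-262 mod 4 = 2, hence disc K = 4·(-262) = -1048 and O_K = ℤ[√-262].
disc(K) = -1048 is not divisible by 7253; 7253 is unramified.
Legendre symbol by Euler's criterion: (-262/7253) ≡ (-262)^3626 ≡ 7252 (mod 7253), i.e. (-262/7253) = -1.
Legendre symbol -1 ⇒ 7253 is inert.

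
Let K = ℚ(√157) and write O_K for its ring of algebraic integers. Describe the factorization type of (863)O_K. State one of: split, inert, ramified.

inert — (863) stays prime in O_K

157 mod 4 = 1, hence disc K = 157 and O_K = ℤ[(1+√157)/2].
Since gcd(863, 157) = 1 the prime 863 does not ramify.
Compute (157/863) via Euler: 157^((863-1)/2) mod 863 = 862, so (157/863) = -1.
Legendre symbol -1 ⇒ 863 is inert.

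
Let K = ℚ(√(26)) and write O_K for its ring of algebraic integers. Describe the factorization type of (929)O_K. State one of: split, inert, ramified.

inert — (929) stays prime in O_K

26 mod 4 = 2, hence disc K = 4·26 = 104 and O_K = ℤ[√26].
disc(K) = 104 is not divisible by 929; 929 is unramified.
Euler's criterion: 26^464 mod 929 = 928. Thus (26|929) = -1.
(26/929) = -1, so 929 is inert.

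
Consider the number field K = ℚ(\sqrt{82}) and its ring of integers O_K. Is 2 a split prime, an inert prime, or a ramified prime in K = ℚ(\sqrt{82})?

2 is ramified

d = 82 ≡ 2 (mod 4), so O_K = ℤ[√82] and disc(K) = 4d = 328.
disc(K) = 328 = 2·164, so p = 2 is ramified.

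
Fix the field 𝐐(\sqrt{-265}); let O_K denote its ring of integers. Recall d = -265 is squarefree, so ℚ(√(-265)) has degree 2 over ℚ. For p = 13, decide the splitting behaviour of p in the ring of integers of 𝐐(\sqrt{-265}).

d = -265 ≡ 3 (mod 4), so O_K = ℤ[√-265] and disc(K) = 4d = -1060.
Since gcd(13, -1060) = 1 the prime 13 does not ramify.
Legendre symbol by Euler's criterion: (-265/13) ≡ (-265)^6 ≡ 12 (mod 13), i.e. (-265/13) = -1.
Legendre symbol -1 ⇒ 13 is inert.

13 remains inert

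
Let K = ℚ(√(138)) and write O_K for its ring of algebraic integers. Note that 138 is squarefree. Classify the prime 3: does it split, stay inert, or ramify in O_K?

Since 138 ≢ 1 mod 4, the ring of integers is ℤ[√138] with discriminant 4·138 = 552.
Ramification test: 3 | 552. The prime 3 ramifies in K.

3 is ramified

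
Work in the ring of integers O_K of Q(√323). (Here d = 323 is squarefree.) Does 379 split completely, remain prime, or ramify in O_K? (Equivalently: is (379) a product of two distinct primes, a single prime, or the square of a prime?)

323 mod 4 = 3, hence disc K = 4·323 = 1292 and O_K = ℤ[√323].
379 ∤ 1292, so 379 is unramified.
Euler's criterion: 323^189 mod 379 = 378. Thus (323|379) = -1.
(323/379) = -1, so 379 is inert.

379 remains inert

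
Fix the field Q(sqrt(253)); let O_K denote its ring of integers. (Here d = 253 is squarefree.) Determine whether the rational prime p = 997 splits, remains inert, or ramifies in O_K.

997 remains inert

253 mod 4 = 1, hence disc K = 253 and O_K = ℤ[(1+√253)/2].
997 ∤ 253, so 997 is unramified.
Euler's criterion: 253^498 mod 997 = 996. Thus (253|997) = -1.
d is a non-residue mod p, hence 997 remains inert in O_K.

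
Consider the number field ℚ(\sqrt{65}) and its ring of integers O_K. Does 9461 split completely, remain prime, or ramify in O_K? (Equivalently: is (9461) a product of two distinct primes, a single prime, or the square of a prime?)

split

d = 65 ≡ 1 (mod 4), so O_K = ℤ[(1+√65)/2] and disc(K) = d = 65.
9461 ∤ 65, so 9461 is unramified.
Legendre symbol by Euler's criterion: (65/9461) ≡ 65^4730 ≡ 1 (mod 9461), i.e. (65/9461) = 1.
Legendre symbol 1 ⇒ 9461 is split.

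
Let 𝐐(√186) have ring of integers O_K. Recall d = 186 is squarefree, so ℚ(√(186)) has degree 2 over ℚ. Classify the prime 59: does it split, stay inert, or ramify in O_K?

d = 186 ≡ 2 (mod 4), so O_K = ℤ[√186] and disc(K) = 4d = 744.
disc(K) = 744 is not divisible by 59; 59 is unramified.
(186/59) = 9^29 mod 59 = 1, giving Legendre symbol 1.
Legendre symbol 1 ⇒ 59 is split.

split — (59) = 𝔭₁𝔭₂ with 𝔭₁ ≠ 𝔭₂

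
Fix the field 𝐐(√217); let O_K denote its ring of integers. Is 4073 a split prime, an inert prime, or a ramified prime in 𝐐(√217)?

splits completely

217 mod 4 = 1, hence disc K = 217 and O_K = ℤ[(1+√217)/2].
Since gcd(4073, 217) = 1 the prime 4073 does not ramify.
(217/4073) = 217^2036 mod 4073 = 1, giving Legendre symbol 1.
d is a quadratic residue mod p, hence 4073 splits in O_K.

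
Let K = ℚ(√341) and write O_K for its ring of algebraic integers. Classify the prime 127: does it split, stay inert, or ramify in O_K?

127 splits in O_K

d = 341 ≡ 1 (mod 4), so O_K = ℤ[(1+√341)/2] and disc(K) = d = 341.
disc(K) = 341 is not divisible by 127; 127 is unramified.
Euler's criterion: 341^63 mod 127 = 1. Thus (341|127) = 1.
d is a quadratic residue mod p, hence 127 splits in O_K.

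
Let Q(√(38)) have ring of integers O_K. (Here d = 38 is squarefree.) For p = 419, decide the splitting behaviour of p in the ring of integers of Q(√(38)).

419 splits in O_K

38 mod 4 = 2, hence disc K = 4·38 = 152 and O_K = ℤ[√38].
Since gcd(419, 152) = 1 the prime 419 does not ramify.
Euler's criterion: 38^209 mod 419 = 1. Thus (38|419) = 1.
d is a quadratic residue mod p, hence 419 splits in O_K.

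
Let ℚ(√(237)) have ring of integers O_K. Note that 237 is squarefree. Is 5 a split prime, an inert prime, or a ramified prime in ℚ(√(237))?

237 mod 4 = 1, hence disc K = 237 and O_K = ℤ[(1+√237)/2].
disc(K) = 237 is not divisible by 5; 5 is unramified.
(237/5) = 2^2 mod 5 = 4, giving Legendre symbol -1.
Legendre symbol -1 ⇒ 5 is inert.

inert — (5) stays prime in O_K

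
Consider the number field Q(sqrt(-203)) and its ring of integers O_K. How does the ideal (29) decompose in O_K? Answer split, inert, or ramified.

Since -203 ≡ 1 mod 4, the ring of integers is ℤ[(1+√-203)/2] with discriminant -203.
29 divides disc(K) = -203, so 29 ramifies.

ramifies in O_K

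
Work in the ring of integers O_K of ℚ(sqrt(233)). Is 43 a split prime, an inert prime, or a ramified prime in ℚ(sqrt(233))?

d = 233 ≡ 1 (mod 4), so O_K = ℤ[(1+√233)/2] and disc(K) = d = 233.
43 ∤ 233, so 43 is unramified.
(233/43) = 18^21 mod 43 = 42, giving Legendre symbol -1.
d is a non-residue mod p, hence 43 remains inert in O_K.

p is inert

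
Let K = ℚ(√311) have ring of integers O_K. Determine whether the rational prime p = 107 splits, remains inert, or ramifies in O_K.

d = 311 ≡ 3 (mod 4), so O_K = ℤ[√311] and disc(K) = 4d = 1244.
107 ∤ 1244, so 107 is unramified.
Euler's criterion: 311^53 mod 107 = 106. Thus (311|107) = -1.
(311/107) = -1, so 107 is inert.

p is inert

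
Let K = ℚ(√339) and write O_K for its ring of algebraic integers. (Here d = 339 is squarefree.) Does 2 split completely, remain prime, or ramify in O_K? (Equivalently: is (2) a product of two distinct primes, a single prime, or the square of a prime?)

ramified — (2) = 𝔭²

Since 339 ≢ 1 mod 4, the ring of integers is ℤ[√339] with discriminant 4·339 = 1356.
Ramification test: 2 | 1356. The prime 2 ramifies in K.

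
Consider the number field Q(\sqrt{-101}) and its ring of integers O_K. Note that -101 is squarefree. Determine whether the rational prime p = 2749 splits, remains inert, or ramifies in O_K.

split

d = -101 ≡ 3 (mod 4), so O_K = ℤ[√-101] and disc(K) = 4d = -404.
disc(K) = -404 is not divisible by 2749; 2749 is unramified.
Legendre symbol by Euler's criterion: (-101/2749) ≡ (-101)^1374 ≡ 1 (mod 2749), i.e. (-101/2749) = 1.
(-101/2749) = 1, so 2749 splits.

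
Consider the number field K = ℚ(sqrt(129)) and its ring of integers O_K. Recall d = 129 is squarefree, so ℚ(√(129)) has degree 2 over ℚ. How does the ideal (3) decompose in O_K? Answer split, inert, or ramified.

ramified — (3) = 𝔭²

Since 129 ≡ 1 mod 4, the ring of integers is ℤ[(1+√129)/2] with discriminant 129.
disc(K) = 129 = 3·43, so p = 3 is ramified.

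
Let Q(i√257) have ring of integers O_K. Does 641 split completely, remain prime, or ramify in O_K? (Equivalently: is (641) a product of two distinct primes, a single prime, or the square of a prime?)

remains prime (inert)

-257 mod 4 = 3, hence disc K = 4·(-257) = -1028 and O_K = ℤ[√-257].
disc(K) = -1028 is not divisible by 641; 641 is unramified.
Euler's criterion: (-257)^320 mod 641 = 640. Thus (-257|641) = -1.
(-257/641) = -1, so 641 is inert.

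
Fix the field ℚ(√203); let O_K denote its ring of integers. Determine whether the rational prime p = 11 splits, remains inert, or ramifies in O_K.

split

d = 203 ≡ 3 (mod 4), so O_K = ℤ[√203] and disc(K) = 4d = 812.
Since gcd(11, 812) = 1 the prime 11 does not ramify.
Legendre symbol by Euler's criterion: (203/11) ≡ 203^5 ≡ 1 (mod 11), i.e. (203/11) = 1.
d is a quadratic residue mod p, hence 11 splits in O_K.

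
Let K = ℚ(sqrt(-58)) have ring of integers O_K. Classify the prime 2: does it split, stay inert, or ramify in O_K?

ramified

Since -58 ≢ 1 mod 4, the ring of integers is ℤ[√-58] with discriminant 4·(-58) = -232.
Ramification test: 2 | -232. The prime 2 ramifies in K.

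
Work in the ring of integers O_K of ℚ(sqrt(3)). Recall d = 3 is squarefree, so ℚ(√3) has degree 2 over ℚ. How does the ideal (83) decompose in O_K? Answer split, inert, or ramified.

Since 3 ≢ 1 mod 4, the ring of integers is ℤ[√3] with discriminant 4·3 = 12.
83 ∤ 12, so 83 is unramified.
(3/83) = 3^41 mod 83 = 1, giving Legendre symbol 1.
Legendre symbol 1 ⇒ 83 is split.

split — (83) = 𝔭₁𝔭₂ with 𝔭₁ ≠ 𝔭₂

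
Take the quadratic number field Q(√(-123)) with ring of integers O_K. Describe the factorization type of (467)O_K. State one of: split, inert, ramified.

inert

-123 mod 4 = 1, hence disc K = -123 and O_K = ℤ[(1+√-123)/2].
Since gcd(467, -123) = 1 the prime 467 does not ramify.
Legendre symbol by Euler's criterion: (-123/467) ≡ (-123)^233 ≡ 466 (mod 467), i.e. (-123/467) = -1.
(-123/467) = -1, so 467 is inert.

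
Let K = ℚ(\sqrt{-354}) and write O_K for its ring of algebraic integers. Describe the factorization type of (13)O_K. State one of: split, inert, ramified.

splits completely

d = -354 ≡ 2 (mod 4), so O_K = ℤ[√-354] and disc(K) = 4d = -1416.
Since gcd(13, -1416) = 1 the prime 13 does not ramify.
Legendre symbol by Euler's criterion: (-354/13) ≡ (-354)^6 ≡ 1 (mod 13), i.e. (-354/13) = 1.
Legendre symbol 1 ⇒ 13 is split.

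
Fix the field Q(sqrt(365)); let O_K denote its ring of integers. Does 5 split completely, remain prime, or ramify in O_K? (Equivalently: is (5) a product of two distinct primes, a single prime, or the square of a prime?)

d = 365 ≡ 1 (mod 4), so O_K = ℤ[(1+√365)/2] and disc(K) = d = 365.
disc(K) = 365 = 5·73, so p = 5 is ramified.

ramifies in O_K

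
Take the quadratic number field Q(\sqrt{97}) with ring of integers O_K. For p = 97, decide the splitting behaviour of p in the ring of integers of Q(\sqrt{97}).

Since 97 ≡ 1 mod 4, the ring of integers is ℤ[(1+√97)/2] with discriminant 97.
disc(K) = 97 = 97·1, so p = 97 is ramified.

ramifies in O_K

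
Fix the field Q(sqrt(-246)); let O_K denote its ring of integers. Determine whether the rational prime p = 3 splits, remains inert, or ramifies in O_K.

d = -246 ≡ 2 (mod 4), so O_K = ℤ[√-246] and disc(K) = 4d = -984.
Ramification test: 3 | -984. The prime 3 ramifies in K.

ramified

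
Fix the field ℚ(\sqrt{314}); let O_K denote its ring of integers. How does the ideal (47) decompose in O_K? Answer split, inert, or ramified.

split — (47) = 𝔭₁𝔭₂ with 𝔭₁ ≠ 𝔭₂

314 mod 4 = 2, hence disc K = 4·314 = 1256 and O_K = ℤ[√314].
Since gcd(47, 1256) = 1 the prime 47 does not ramify.
(314/47) = 32^23 mod 47 = 1, giving Legendre symbol 1.
(314/47) = 1, so 47 splits.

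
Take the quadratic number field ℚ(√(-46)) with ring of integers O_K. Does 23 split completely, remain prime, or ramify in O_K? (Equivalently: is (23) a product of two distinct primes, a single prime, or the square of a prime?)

ramified — (23) = 𝔭²

d = -46 ≡ 2 (mod 4), so O_K = ℤ[√-46] and disc(K) = 4d = -184.
Ramification test: 23 | -184. The prime 23 ramifies in K.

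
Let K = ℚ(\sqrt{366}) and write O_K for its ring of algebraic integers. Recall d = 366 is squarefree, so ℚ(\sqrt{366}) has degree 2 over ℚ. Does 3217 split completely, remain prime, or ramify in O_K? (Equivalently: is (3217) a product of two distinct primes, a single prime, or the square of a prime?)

splits completely

d = 366 ≡ 2 (mod 4), so O_K = ℤ[√366] and disc(K) = 4d = 1464.
Since gcd(3217, 1464) = 1 the prime 3217 does not ramify.
Compute (366/3217) via Euler: 366^((3217-1)/2) mod 3217 = 1, so (366/3217) = 1.
Legendre symbol 1 ⇒ 3217 is split.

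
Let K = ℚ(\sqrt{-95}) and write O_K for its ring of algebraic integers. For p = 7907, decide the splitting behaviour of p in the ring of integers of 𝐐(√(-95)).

7907 splits in O_K

-95 mod 4 = 1, hence disc K = -95 and O_K = ℤ[(1+√-95)/2].
disc(K) = -95 is not divisible by 7907; 7907 is unramified.
(-95/7907) = 7812^3953 mod 7907 = 1, giving Legendre symbol 1.
Legendre symbol 1 ⇒ 7907 is split.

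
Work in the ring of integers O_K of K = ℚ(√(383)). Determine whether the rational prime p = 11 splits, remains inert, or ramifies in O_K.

Since 383 ≢ 1 mod 4, the ring of integers is ℤ[√383] with discriminant 4·383 = 1532.
11 ∤ 1532, so 11 is unramified.
Legendre symbol by Euler's criterion: (383/11) ≡ 383^5 ≡ 1 (mod 11), i.e. (383/11) = 1.
Legendre symbol 1 ⇒ 11 is split.

split — (11) = 𝔭₁𝔭₂ with 𝔭₁ ≠ 𝔭₂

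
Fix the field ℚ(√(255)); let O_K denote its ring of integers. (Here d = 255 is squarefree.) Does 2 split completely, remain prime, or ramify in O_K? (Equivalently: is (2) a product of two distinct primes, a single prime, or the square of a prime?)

d = 255 ≡ 3 (mod 4), so O_K = ℤ[√255] and disc(K) = 4d = 1020.
disc(K) = 1020 = 2·510, so p = 2 is ramified.

ramified — (2) = 𝔭²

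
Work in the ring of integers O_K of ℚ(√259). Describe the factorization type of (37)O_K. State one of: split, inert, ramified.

d = 259 ≡ 3 (mod 4), so O_K = ℤ[√259] and disc(K) = 4d = 1036.
disc(K) = 1036 = 37·28, so p = 37 is ramified.

37 is ramified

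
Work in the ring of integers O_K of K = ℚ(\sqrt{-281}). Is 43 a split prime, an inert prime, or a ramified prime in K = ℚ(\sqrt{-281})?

remains prime (inert)

-281 mod 4 = 3, hence disc K = 4·(-281) = -1124 and O_K = ℤ[√-281].
disc(K) = -1124 is not divisible by 43; 43 is unramified.
Compute (-281/43) via Euler: 20^((43-1)/2) mod 43 = 42, so (-281/43) = -1.
d is a non-residue mod p, hence 43 remains inert in O_K.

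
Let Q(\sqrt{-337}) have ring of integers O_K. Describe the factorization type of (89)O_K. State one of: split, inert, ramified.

remains prime (inert)

Since -337 ≢ 1 mod 4, the ring of integers is ℤ[√-337] with discriminant 4·(-337) = -1348.
Since gcd(89, -1348) = 1 the prime 89 does not ramify.
Compute (-337/89) via Euler: 19^((89-1)/2) mod 89 = 88, so (-337/89) = -1.
Legendre symbol -1 ⇒ 89 is inert.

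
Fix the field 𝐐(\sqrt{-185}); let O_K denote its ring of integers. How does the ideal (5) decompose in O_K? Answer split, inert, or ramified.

Since -185 ≢ 1 mod 4, the ring of integers is ℤ[√-185] with discriminant 4·(-185) = -740.
5 divides disc(K) = -740, so 5 ramifies.

ramified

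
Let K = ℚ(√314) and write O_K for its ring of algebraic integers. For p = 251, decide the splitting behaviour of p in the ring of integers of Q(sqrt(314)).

314 mod 4 = 2, hence disc K = 4·314 = 1256 and O_K = ℤ[√314].
251 ∤ 1256, so 251 is unramified.
(314/251) = 63^125 mod 251 = 1, giving Legendre symbol 1.
Legendre symbol 1 ⇒ 251 is split.

p splits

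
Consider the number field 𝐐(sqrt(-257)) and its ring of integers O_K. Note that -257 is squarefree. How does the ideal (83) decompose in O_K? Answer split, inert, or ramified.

d = -257 ≡ 3 (mod 4), so O_K = ℤ[√-257] and disc(K) = 4d = -1028.
Since gcd(83, -1028) = 1 the prime 83 does not ramify.
(-257/83) = 75^41 mod 83 = 1, giving Legendre symbol 1.
d is a quadratic residue mod p, hence 83 splits in O_K.

splits completely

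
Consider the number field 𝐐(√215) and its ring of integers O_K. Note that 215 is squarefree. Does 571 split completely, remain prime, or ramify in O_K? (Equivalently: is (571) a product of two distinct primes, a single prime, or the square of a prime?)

d = 215 ≡ 3 (mod 4), so O_K = ℤ[√215] and disc(K) = 4d = 860.
571 ∤ 860, so 571 is unramified.
(215/571) = 215^285 mod 571 = 1, giving Legendre symbol 1.
Legendre symbol 1 ⇒ 571 is split.

split — (571) = 𝔭₁𝔭₂ with 𝔭₁ ≠ 𝔭₂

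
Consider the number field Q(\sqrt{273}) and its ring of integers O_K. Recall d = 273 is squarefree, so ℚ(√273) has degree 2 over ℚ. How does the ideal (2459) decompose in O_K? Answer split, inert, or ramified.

split

Since 273 ≡ 1 mod 4, the ring of integers is ℤ[(1+√273)/2] with discriminant 273.
2459 ∤ 273, so 2459 is unramified.
Compute (273/2459) via Euler: 273^((2459-1)/2) mod 2459 = 1, so (273/2459) = 1.
(273/2459) = 1, so 2459 splits.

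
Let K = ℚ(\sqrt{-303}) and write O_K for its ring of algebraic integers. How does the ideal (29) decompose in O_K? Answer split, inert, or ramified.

-303 mod 4 = 1, hence disc K = -303 and O_K = ℤ[(1+√-303)/2].
Since gcd(29, -303) = 1 the prime 29 does not ramify.
(-303/29) = 16^14 mod 29 = 1, giving Legendre symbol 1.
(-303/29) = 1, so 29 splits.

splits completely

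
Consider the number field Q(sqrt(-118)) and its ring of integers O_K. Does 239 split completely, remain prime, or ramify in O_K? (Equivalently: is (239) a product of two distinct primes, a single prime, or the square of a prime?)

d = -118 ≡ 2 (mod 4), so O_K = ℤ[√-118] and disc(K) = 4d = -472.
239 ∤ -472, so 239 is unramified.
(-118/239) = 121^119 mod 239 = 1, giving Legendre symbol 1.
Legendre symbol 1 ⇒ 239 is split.

splits completely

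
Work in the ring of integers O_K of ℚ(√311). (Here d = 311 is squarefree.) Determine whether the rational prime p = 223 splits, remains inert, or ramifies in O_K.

d = 311 ≡ 3 (mod 4), so O_K = ℤ[√311] and disc(K) = 4d = 1244.
223 ∤ 1244, so 223 is unramified.
Legendre symbol by Euler's criterion: (311/223) ≡ 311^111 ≡ 222 (mod 223), i.e. (311/223) = -1.
d is a non-residue mod p, hence 223 remains inert in O_K.

inert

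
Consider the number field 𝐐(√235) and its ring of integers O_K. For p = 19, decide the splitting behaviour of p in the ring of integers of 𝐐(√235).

split

d = 235 ≡ 3 (mod 4), so O_K = ℤ[√235] and disc(K) = 4d = 940.
disc(K) = 940 is not divisible by 19; 19 is unramified.
Compute (235/19) via Euler: 7^((19-1)/2) mod 19 = 1, so (235/19) = 1.
Legendre symbol 1 ⇒ 19 is split.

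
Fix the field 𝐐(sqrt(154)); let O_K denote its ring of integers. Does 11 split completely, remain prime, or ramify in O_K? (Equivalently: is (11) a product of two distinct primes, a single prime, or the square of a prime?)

d = 154 ≡ 2 (mod 4), so O_K = ℤ[√154] and disc(K) = 4d = 616.
disc(K) = 616 = 11·56, so p = 11 is ramified.

11 is ramified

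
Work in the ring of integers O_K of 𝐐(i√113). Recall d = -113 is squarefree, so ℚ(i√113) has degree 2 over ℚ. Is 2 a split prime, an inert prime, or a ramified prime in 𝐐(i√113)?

d = -113 ≡ 3 (mod 4), so O_K = ℤ[√-113] and disc(K) = 4d = -452.
Ramification test: 2 | -452. The prime 2 ramifies in K.

ramified — (2) = 𝔭²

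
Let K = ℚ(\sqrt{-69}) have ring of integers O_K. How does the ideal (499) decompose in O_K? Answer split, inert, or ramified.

p is inert

d = -69 ≡ 3 (mod 4), so O_K = ℤ[√-69] and disc(K) = 4d = -276.
499 ∤ -276, so 499 is unramified.
Legendre symbol by Euler's criterion: (-69/499) ≡ (-69)^249 ≡ 498 (mod 499), i.e. (-69/499) = -1.
d is a non-residue mod p, hence 499 remains inert in O_K.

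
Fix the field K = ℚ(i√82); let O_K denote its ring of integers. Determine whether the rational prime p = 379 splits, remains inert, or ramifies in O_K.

-82 mod 4 = 2, hence disc K = 4·(-82) = -328 and O_K = ℤ[√-82].
disc(K) = -328 is not divisible by 379; 379 is unramified.
(-82/379) = 297^189 mod 379 = 1, giving Legendre symbol 1.
d is a quadratic residue mod p, hence 379 splits in O_K.

split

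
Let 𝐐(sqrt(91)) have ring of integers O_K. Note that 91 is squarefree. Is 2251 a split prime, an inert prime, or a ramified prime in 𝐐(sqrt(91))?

d = 91 ≡ 3 (mod 4), so O_K = ℤ[√91] and disc(K) = 4d = 364.
2251 ∤ 364, so 2251 is unramified.
(91/2251) = 91^1125 mod 2251 = 1, giving Legendre symbol 1.
d is a quadratic residue mod p, hence 2251 splits in O_K.

splits completely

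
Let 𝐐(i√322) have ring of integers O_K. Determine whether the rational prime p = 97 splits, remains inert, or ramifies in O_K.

-322 mod 4 = 2, hence disc K = 4·(-322) = -1288 and O_K = ℤ[√-322].
disc(K) = -1288 is not divisible by 97; 97 is unramified.
(-322/97) = 66^48 mod 97 = 1, giving Legendre symbol 1.
d is a quadratic residue mod p, hence 97 splits in O_K.

97 splits in O_K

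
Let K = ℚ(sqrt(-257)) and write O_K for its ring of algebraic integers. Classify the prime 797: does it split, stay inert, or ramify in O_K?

d = -257 ≡ 3 (mod 4), so O_K = ℤ[√-257] and disc(K) = 4d = -1028.
797 ∤ -1028, so 797 is unramified.
Legendre symbol by Euler's criterion: (-257/797) ≡ (-257)^398 ≡ 1 (mod 797), i.e. (-257/797) = 1.
(-257/797) = 1, so 797 splits.

splits completely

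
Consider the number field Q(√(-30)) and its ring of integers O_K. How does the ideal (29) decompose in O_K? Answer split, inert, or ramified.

d = -30 ≡ 2 (mod 4), so O_K = ℤ[√-30] and disc(K) = 4d = -120.
Since gcd(29, -120) = 1 the prime 29 does not ramify.
(-30/29) = 28^14 mod 29 = 1, giving Legendre symbol 1.
(-30/29) = 1, so 29 splits.

split — (29) = 𝔭₁𝔭₂ with 𝔭₁ ≠ 𝔭₂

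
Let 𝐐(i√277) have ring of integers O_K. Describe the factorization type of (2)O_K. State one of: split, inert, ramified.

-277 mod 4 = 3, hence disc K = 4·(-277) = -1108 and O_K = ℤ[√-277].
2 divides disc(K) = -1108, so 2 ramifies.

p ramifies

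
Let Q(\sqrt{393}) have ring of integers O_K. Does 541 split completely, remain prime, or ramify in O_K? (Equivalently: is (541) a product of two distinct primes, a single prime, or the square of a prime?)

393 mod 4 = 1, hence disc K = 393 and O_K = ℤ[(1+√393)/2].
Since gcd(541, 393) = 1 the prime 541 does not ramify.
Euler's criterion: 393^270 mod 541 = 540. Thus (393|541) = -1.
d is a non-residue mod p, hence 541 remains inert in O_K.

inert — (541) stays prime in O_K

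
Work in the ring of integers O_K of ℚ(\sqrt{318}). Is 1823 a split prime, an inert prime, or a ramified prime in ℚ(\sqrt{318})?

d = 318 ≡ 2 (mod 4), so O_K = ℤ[√318] and disc(K) = 4d = 1272.
Since gcd(1823, 1272) = 1 the prime 1823 does not ramify.
Legendre symbol by Euler's criterion: (318/1823) ≡ 318^911 ≡ 1822 (mod 1823), i.e. (318/1823) = -1.
Legendre symbol -1 ⇒ 1823 is inert.

remains prime (inert)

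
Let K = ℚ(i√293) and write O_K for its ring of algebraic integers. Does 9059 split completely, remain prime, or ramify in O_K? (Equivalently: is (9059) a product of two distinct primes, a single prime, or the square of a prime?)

p is inert

-293 mod 4 = 3, hence disc K = 4·(-293) = -1172 and O_K = ℤ[√-293].
Since gcd(9059, -1172) = 1 the prime 9059 does not ramify.
Legendre symbol by Euler's criterion: (-293/9059) ≡ (-293)^4529 ≡ 9058 (mod 9059), i.e. (-293/9059) = -1.
d is a non-residue mod p, hence 9059 remains inert in O_K.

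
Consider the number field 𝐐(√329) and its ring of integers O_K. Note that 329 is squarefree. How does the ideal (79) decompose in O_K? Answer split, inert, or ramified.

79 splits in O_K

Since 329 ≡ 1 mod 4, the ring of integers is ℤ[(1+√329)/2] with discriminant 329.
79 ∤ 329, so 79 is unramified.
Legendre symbol by Euler's criterion: (329/79) ≡ 329^39 ≡ 1 (mod 79), i.e. (329/79) = 1.
Legendre symbol 1 ⇒ 79 is split.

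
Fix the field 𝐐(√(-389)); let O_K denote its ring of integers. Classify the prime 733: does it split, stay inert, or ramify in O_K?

split

Since -389 ≢ 1 mod 4, the ring of integers is ℤ[√-389] with discriminant 4·(-389) = -1556.
733 ∤ -1556, so 733 is unramified.
Compute (-389/733) via Euler: 344^((733-1)/2) mod 733 = 1, so (-389/733) = 1.
Legendre symbol 1 ⇒ 733 is split.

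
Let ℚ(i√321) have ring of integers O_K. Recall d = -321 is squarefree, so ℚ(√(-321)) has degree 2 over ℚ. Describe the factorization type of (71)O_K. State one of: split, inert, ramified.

71 remains inert

-321 mod 4 = 3, hence disc K = 4·(-321) = -1284 and O_K = ℤ[√-321].
disc(K) = -1284 is not divisible by 71; 71 is unramified.
Euler's criterion: (-321)^35 mod 71 = 70. Thus (-321|71) = -1.
(-321/71) = -1, so 71 is inert.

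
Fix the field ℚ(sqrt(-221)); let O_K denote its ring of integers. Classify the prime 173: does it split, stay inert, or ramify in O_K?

d = -221 ≡ 3 (mod 4), so O_K = ℤ[√-221] and disc(K) = 4d = -884.
disc(K) = -884 is not divisible by 173; 173 is unramified.
(-221/173) = 125^86 mod 173 = 172, giving Legendre symbol -1.
d is a non-residue mod p, hence 173 remains inert in O_K.

remains prime (inert)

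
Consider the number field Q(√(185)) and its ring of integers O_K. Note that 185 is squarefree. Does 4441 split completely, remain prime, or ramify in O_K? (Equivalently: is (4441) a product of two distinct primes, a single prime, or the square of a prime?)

p splits

Since 185 ≡ 1 mod 4, the ring of integers is ℤ[(1+√185)/2] with discriminant 185.
4441 ∤ 185, so 4441 is unramified.
(185/4441) = 185^2220 mod 4441 = 1, giving Legendre symbol 1.
Legendre symbol 1 ⇒ 4441 is split.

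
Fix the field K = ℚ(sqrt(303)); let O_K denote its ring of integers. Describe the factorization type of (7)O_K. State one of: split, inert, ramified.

d = 303 ≡ 3 (mod 4), so O_K = ℤ[√303] and disc(K) = 4d = 1212.
disc(K) = 1212 is not divisible by 7; 7 is unramified.
Euler's criterion: 303^3 mod 7 = 1. Thus (303|7) = 1.
d is a quadratic residue mod p, hence 7 splits in O_K.

splits completely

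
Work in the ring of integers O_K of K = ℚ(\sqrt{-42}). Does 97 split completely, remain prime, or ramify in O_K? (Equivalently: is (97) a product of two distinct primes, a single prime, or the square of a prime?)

d = -42 ≡ 2 (mod 4), so O_K = ℤ[√-42] and disc(K) = 4d = -168.
Since gcd(97, -168) = 1 the prime 97 does not ramify.
Euler's criterion: (-42)^48 mod 97 = 96. Thus (-42|97) = -1.
(-42/97) = -1, so 97 is inert.

p is inert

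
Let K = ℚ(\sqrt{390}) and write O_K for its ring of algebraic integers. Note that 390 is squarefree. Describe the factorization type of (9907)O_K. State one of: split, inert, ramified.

inert

d = 390 ≡ 2 (mod 4), so O_K = ℤ[√390] and disc(K) = 4d = 1560.
9907 ∤ 1560, so 9907 is unramified.
Compute (390/9907) via Euler: 390^((9907-1)/2) mod 9907 = 9906, so (390/9907) = -1.
d is a non-residue mod p, hence 9907 remains inert in O_K.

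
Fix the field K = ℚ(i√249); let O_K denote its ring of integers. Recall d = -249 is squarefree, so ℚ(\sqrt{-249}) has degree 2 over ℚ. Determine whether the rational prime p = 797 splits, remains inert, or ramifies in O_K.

Since -249 ≢ 1 mod 4, the ring of integers is ℤ[√-249] with discriminant 4·(-249) = -996.
disc(K) = -996 is not divisible by 797; 797 is unramified.
(-249/797) = 548^398 mod 797 = 1, giving Legendre symbol 1.
(-249/797) = 1, so 797 splits.

split — (797) = 𝔭₁𝔭₂ with 𝔭₁ ≠ 𝔭₂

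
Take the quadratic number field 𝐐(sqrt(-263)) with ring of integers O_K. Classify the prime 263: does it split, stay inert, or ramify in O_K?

d = -263 ≡ 1 (mod 4), so O_K = ℤ[(1+√-263)/2] and disc(K) = d = -263.
disc(K) = -263 = 263·(-1), so p = 263 is ramified.

ramified — (263) = 𝔭²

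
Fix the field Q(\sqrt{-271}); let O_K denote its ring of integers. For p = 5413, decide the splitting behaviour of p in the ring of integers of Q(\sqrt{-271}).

inert

Since -271 ≡ 1 mod 4, the ring of integers is ℤ[(1+√-271)/2] with discriminant -271.
Since gcd(5413, -271) = 1 the prime 5413 does not ramify.
Legendre symbol by Euler's criterion: (-271/5413) ≡ (-271)^2706 ≡ 5412 (mod 5413), i.e. (-271/5413) = -1.
Legendre symbol -1 ⇒ 5413 is inert.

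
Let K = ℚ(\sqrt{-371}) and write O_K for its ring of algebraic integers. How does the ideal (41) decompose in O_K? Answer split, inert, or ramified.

-371 mod 4 = 1, hence disc K = -371 and O_K = ℤ[(1+√-371)/2].
41 ∤ -371, so 41 is unramified.
Euler's criterion: (-371)^20 mod 41 = 1. Thus (-371|41) = 1.
d is a quadratic residue mod p, hence 41 splits in O_K.

splits completely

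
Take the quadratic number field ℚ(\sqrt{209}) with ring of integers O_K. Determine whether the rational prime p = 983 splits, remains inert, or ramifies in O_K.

inert

d = 209 ≡ 1 (mod 4), so O_K = ℤ[(1+√209)/2] and disc(K) = d = 209.
Since gcd(983, 209) = 1 the prime 983 does not ramify.
(209/983) = 209^491 mod 983 = 982, giving Legendre symbol -1.
(209/983) = -1, so 983 is inert.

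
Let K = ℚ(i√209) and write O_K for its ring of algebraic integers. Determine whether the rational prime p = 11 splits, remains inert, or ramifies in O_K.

-209 mod 4 = 3, hence disc K = 4·(-209) = -836 and O_K = ℤ[√-209].
11 divides disc(K) = -836, so 11 ramifies.

ramified — (11) = 𝔭²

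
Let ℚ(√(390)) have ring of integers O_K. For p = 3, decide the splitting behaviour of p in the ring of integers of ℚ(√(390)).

Since 390 ≢ 1 mod 4, the ring of integers is ℤ[√390] with discriminant 4·390 = 1560.
disc(K) = 1560 = 3·520, so p = 3 is ramified.

ramified — (3) = 𝔭²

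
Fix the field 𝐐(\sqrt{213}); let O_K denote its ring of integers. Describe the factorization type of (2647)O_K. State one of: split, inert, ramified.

splits completely

213 mod 4 = 1, hence disc K = 213 and O_K = ℤ[(1+√213)/2].
2647 ∤ 213, so 2647 is unramified.
Compute (213/2647) via Euler: 213^((2647-1)/2) mod 2647 = 1, so (213/2647) = 1.
(213/2647) = 1, so 2647 splits.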